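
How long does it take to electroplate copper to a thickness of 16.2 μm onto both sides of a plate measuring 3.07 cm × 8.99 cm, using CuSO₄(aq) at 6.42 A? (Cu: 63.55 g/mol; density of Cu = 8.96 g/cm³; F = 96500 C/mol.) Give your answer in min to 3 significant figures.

Plated area = 2 × 3.07 × 8.99 = 55.20 cm²
Volume = 55.20 × 16.2×10⁻⁴ cm = 0.08942 cm³
m(Cu) = 0.08942 × 8.96 = 0.8012 g
n(Cu) = 0.8012 / 63.55 = 0.01261 mol; n(e⁻) = 2 × 0.01261 = 0.02522 mol
Q = 0.02522 × 96500 = 2434 C
t = 2434 / 6.42 = 379.1 s = 6.32 min

6.32 min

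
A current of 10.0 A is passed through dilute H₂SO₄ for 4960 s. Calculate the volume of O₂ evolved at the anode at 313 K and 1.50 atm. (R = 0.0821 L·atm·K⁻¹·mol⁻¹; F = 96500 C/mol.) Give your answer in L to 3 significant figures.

Charge passed = 10.0 × 4960 = 49600 C
n(e⁻) = Q/F = 49600/96500 = 0.5140 mol
2H₂O → O₂ + 4H⁺ + 4e⁻, so n(O₂) = 0.5140 / 4 = 0.1285 mol
V = nRT/P = 0.1285 × 0.0821 × 313 / 1.50 = 2.201 L

2.20 L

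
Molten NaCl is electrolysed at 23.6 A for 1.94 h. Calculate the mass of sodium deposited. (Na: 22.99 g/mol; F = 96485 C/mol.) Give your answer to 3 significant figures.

39.3 g

Q = 23.6 A × 6984 s = 1.648×10^5 C
Moles of electrons = 1.648×10^5 / 96485 = 1.708 mol
Na⁺ + e⁻ → Na, so n(Na) = 1.708 mol
m = 1.708 × 22.99 = 39.3 g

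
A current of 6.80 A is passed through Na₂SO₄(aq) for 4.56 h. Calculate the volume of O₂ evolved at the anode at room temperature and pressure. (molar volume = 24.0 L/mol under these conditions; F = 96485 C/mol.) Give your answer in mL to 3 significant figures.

6940 mL

Charge passed = 6.80 × 16416 = 1.116×10^5 C
n(e⁻) = Q/F = 1.116×10^5/96485 = 1.157 mol
2H₂O → O₂ + 4H⁺ + 4e⁻, so n(O₂) = 1.157 / 4 = 0.2893 mol
V = 0.2893 × 24.0 = 6.943 L
= 6940 mL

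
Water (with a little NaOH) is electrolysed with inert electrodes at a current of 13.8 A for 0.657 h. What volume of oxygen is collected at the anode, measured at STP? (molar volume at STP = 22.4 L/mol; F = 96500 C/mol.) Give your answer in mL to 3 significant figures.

1890 mL

Charge passed = 13.8 × 2365.2 = 32640 C
n(e⁻) = Q/F = 32640/96500 = 0.3382 mol
2H₂O → O₂ + 4H⁺ + 4e⁻, so n(O₂) = 0.3382 / 4 = 0.08455 mol
V = 0.08455 × 22.4 = 1.894 L
= 1890 mL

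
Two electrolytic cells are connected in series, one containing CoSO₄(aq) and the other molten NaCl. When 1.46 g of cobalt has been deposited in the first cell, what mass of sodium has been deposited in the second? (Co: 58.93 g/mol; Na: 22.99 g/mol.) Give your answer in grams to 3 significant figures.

n(Co) = 1.46 / 58.93 = 0.02478 mol
Co²⁺ + 2e⁻ → Co, so n(e⁻) = 2 × 0.02478 = 0.04956 mol
Since the cells are in series, n(e⁻) in the Na cell is also 0.04956 mol.
Na⁺ + e⁻ → Na, so n(Na) = 0.04956 mol
m(Na) = 0.04956 × 22.99 = 1.14 g

1.14 g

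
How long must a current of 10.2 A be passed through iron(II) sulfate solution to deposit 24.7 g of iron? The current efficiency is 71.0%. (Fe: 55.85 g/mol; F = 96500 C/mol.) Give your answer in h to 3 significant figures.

n(Fe) = 24.7 / 55.85 = 0.4423 mol
Fe²⁺ + 2e⁻ → Fe, so n(e⁻) = 2 × 0.4423 = 0.8846 mol
Q = 0.8846 × 96500 / 0.710 = 1.202×10^5 C
t = Q / I = 1.202×10^5 / 10.2 = 11780 s = 3.27 h

3.27 h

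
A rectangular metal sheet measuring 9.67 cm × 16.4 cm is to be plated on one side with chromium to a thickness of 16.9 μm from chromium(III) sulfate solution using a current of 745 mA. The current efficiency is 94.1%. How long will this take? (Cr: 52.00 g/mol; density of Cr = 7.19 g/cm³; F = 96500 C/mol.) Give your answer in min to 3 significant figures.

Plated area = 9.67 × 16.4 = 158.6 cm²
Volume = 158.6 × 16.9×10⁻⁴ cm = 0.2680 cm³
m(Cr) = 0.2680 × 7.19 = 1.927 g
n(Cr) = 1.927 / 52.00 = 0.03706 mol; n(e⁻) = 3 × 0.03706 = 0.1112 mol
Q = 0.1112 × 96500 / 0.941 = 11400 C
t = 11400 / 0.745 = 15300 s = 255 min

255 min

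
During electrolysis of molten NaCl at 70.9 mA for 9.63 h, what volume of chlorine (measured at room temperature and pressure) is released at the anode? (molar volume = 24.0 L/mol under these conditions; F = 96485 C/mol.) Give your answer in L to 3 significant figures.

0.306 L

Q = It = 0.0709 × 34668 = 2458 C
Moles of electrons = 2458 / 96485 = 0.02548 mol
2Cl⁻ → Cl₂ + 2e⁻, so n(Cl₂) = 0.02548 / 2 = 0.01274 mol
V = 0.01274 × 24.0 = 0.3058 L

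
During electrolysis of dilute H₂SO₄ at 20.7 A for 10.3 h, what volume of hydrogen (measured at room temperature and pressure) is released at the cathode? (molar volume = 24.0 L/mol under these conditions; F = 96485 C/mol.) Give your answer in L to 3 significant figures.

95.5 L

Charge passed = 20.7 × 37080 = 7.676×10^5 C
Moles of electrons = 7.676×10^5 / 96485 = 7.956 mol
2H⁺ + 2e⁻ → H₂, so n(H₂) = 7.956 / 2 = 3.978 mol
V = 3.978 × 24.0 = 95.47 L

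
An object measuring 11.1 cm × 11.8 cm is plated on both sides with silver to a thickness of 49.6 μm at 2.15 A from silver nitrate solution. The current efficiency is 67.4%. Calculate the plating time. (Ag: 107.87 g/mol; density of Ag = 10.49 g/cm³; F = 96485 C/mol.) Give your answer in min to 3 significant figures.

140 min

Plated area = 2 × 11.1 × 11.8 = 262.0 cm²
Volume = 262.0 × 49.6×10⁻⁴ cm = 1.300 cm³
m(Ag) = 1.300 × 10.49 = 13.64 g
n(Ag) = 13.64 / 107.87 = 0.1264 mol; n(e⁻) = 0.1264 mol
Q = 0.1264 × 96485 / 0.674 = 18090 C
t = 18090 / 2.15 = 8414 s = 140 min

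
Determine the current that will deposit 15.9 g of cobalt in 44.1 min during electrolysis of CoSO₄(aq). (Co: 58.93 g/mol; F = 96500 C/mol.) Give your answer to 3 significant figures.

19.7 A

n(Co) = 15.9 / 58.93 = 0.2698 mol
Co²⁺ + 2e⁻ → Co, so n(e⁻) = 2 × 0.2698 = 0.5396 mol
Q = 0.5396 × 96500 = 52070 C
I = Q / t = 52070 / 2646 s = 19.7 A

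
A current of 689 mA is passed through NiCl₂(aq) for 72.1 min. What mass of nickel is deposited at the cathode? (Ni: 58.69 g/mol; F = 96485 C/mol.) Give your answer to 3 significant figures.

0.907 g

Q = 0.689 A × 4326 s = 2981 C
n(e⁻) = 2981 / 96485 = 0.03090 mol
Ni²⁺ + 2e⁻ → Ni, so n(Ni) = 0.03090 / 2 = 0.01545 mol
m = 0.01545 × 58.69 = 0.907 g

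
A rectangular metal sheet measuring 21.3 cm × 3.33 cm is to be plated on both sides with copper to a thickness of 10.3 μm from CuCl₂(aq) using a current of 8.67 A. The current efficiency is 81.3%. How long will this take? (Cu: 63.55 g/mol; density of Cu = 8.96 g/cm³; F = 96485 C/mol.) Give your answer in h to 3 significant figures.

0.157 h

Plated area = 2 × 21.3 × 3.33 = 141.9 cm²
Volume = 141.9 × 10.3×10⁻⁴ cm = 0.1462 cm³
m(Cu) = 0.1462 × 8.96 = 1.310 g
n(Cu) = 1.310 / 63.55 = 0.02061 mol; n(e⁻) = 2 × 0.02061 = 0.04122 mol
Q = 0.04122 × 96485 / 0.813 = 4892 C
t = 4892 / 8.67 = 564.2 s = 0.157 h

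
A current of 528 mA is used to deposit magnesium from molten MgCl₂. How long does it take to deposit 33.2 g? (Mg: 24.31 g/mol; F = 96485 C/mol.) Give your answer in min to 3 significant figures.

8320 min

n(Mg) = 33.2 / 24.31 = 1.366 mol
Mg²⁺ + 2e⁻ → Mg, so n(e⁻) = 2 × 1.366 = 2.732 mol
Q = 2.732 × 96485 = 2.636×10^5 C
t = Q / I = 2.636×10^5 / 0.528 = 4.992×10^5 s = 8320 min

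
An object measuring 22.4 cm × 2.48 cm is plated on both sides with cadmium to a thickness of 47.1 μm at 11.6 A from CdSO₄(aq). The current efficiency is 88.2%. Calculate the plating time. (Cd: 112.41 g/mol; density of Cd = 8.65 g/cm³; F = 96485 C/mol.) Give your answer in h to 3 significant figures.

Plated area = 2 × 22.4 × 2.48 = 111.1 cm²
Volume = 111.1 × 47.1×10⁻⁴ cm = 0.5233 cm³
m(Cd) = 0.5233 × 8.65 = 4.527 g
n(Cd) = 4.527 / 112.41 = 0.04027 mol; n(e⁻) = 2 × 0.04027 = 0.08054 mol
Q = 0.08054 × 96485 / 0.882 = 8811 C
t = 8811 / 11.6 = 759.6 s = 0.211 h

0.211 h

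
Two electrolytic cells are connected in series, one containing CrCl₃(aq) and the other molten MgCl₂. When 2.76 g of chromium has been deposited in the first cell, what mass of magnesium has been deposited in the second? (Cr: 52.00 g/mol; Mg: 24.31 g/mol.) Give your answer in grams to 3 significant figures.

n(Cr) = 2.76 / 52.00 = 0.05308 mol
Cr³⁺ + 3e⁻ → Cr, so n(e⁻) = 3 × 0.05308 = 0.1592 mol
Since the cells are in series, n(e⁻) in the Mg cell is also 0.1592 mol.
Mg²⁺ + 2e⁻ → Mg, so n(Mg) = 0.1592 / 2 = 0.07960 mol
m(Mg) = 0.07960 × 24.31 = 1.94 g

1.94 g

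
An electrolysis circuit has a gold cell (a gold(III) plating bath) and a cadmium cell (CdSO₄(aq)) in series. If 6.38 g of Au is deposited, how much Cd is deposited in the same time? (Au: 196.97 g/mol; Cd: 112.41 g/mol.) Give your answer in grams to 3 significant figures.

5.46 g

n(Au) = 6.38 / 196.97 = 0.03239 mol
Au³⁺ + 3e⁻ → Au, so n(e⁻) = 3 × 0.03239 = 0.09717 mol
The cells are in series, so the same charge (and hence the same n(e⁻) = 0.09717 mol) passes through both.
Cd²⁺ + 2e⁻ → Cd, so n(Cd) = 0.09717 / 2 = 0.04859 mol
m(Cd) = 0.04859 × 112.41 = 5.46 g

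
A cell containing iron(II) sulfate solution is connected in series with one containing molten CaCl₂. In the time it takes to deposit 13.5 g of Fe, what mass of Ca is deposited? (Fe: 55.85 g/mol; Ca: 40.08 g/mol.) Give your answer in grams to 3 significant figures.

n(Fe) = 13.5 / 55.85 = 0.2417 mol
Fe²⁺ + 2e⁻ → Fe, so n(e⁻) = 2 × 0.2417 = 0.4834 mol
Same current for the same time ⇒ same n(e⁻) = 0.4834 mol in both cells.
Ca²⁺ + 2e⁻ → Ca, so n(Ca) = 0.4834 / 2 = 0.2417 mol
m(Ca) = 0.2417 × 40.08 = 9.69 g

9.69 g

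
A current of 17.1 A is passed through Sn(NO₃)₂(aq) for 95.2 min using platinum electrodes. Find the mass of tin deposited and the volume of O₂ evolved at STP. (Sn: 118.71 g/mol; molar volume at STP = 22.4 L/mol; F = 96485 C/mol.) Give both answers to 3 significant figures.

60.1 g Sn; 5.67 L O₂

Q = 17.1 × 5712 = 97680 C; n(e⁻) = 97680 / 96485 = 1.012 mol
Cathode: Sn²⁺ + 2e⁻ → Sn → n(Sn) = 1.012/2 = 0.5060 mol → 60.1 g
Anode: 2H₂O → O₂ + 4H⁺ + 4e⁻ → n(O₂) = 1.012/4 = 0.2530 mol → 5.67 L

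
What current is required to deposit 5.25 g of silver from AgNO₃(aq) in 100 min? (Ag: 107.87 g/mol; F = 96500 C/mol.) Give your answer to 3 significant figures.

n(Ag) = 5.25 / 107.87 = 0.04867 mol
Ag⁺ + e⁻ → Ag, so n(e⁻) = 0.04867 mol
Q = 0.04867 × 96500 = 4697 C
I = Q / t = 4697 / 6000 s = 0.783 A

0.783 A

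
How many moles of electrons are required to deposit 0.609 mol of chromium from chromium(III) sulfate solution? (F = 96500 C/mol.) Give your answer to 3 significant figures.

1.83 mol

Cr³⁺ + 3e⁻ → Cr, so n(e⁻) = 3 × 0.609 = 1.827 mol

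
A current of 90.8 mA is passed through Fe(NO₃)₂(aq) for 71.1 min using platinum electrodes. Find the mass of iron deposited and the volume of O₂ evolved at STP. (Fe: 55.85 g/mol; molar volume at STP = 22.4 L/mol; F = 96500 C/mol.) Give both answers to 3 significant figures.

0.112 g Fe; 0.0225 L O₂

Q = 0.0908 × 4266 = 387.4 C; n(e⁻) = 387.4 / 96500 = 0.004015 mol
Cathode: Fe²⁺ + 2e⁻ → Fe → n(Fe) = 0.004015/2 = 0.002008 mol → 0.112 g
Anode: 2H₂O → O₂ + 4H⁺ + 4e⁻ → n(O₂) = 0.004015/4 = 0.001004 mol → 0.0225 L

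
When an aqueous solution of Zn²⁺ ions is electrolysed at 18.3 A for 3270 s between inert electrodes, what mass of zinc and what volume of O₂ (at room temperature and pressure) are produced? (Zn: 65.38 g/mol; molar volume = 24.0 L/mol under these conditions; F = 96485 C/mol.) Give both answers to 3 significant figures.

20.3 g Zn; 3.72 L O₂

Q = 18.3 × 3270 = 59840 C; n(e⁻) = 59840 / 96485 = 0.6202 mol
Cathode: Zn²⁺ + 2e⁻ → Zn → n(Zn) = 0.6202/2 = 0.3101 mol → 20.3 g
Anode: 2H₂O → O₂ + 4H⁺ + 4e⁻ → n(O₂) = 0.6202/4 = 0.1551 mol → 3.72 L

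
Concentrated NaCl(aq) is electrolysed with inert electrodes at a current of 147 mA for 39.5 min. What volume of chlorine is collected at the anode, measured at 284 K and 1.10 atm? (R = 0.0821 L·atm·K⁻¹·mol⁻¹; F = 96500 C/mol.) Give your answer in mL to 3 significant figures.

38.3 mL

Q = It = 0.147 × 2370 = 348.4 C
n(e⁻) = 348.4 / 96500 = 0.003610 mol
2Cl⁻ → Cl₂ + 2e⁻, so n(Cl₂) = 0.003610 / 2 = 0.001805 mol
V = nRT/P = 0.001805 × 0.0821 × 284 / 1.10 = 0.03826 L
= 38.3 mL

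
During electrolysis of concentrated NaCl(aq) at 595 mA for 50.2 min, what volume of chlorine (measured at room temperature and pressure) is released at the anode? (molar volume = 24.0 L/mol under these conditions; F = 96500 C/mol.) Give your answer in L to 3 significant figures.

0.223 L

Q = 0.595 A × 3012 s = 1792 C
n(e⁻) = 1792 / 96500 = 0.01857 mol
2Cl⁻ → Cl₂ + 2e⁻, so n(Cl₂) = 0.01857 / 2 = 0.009285 mol
V = 0.009285 × 24.0 = 0.2228 L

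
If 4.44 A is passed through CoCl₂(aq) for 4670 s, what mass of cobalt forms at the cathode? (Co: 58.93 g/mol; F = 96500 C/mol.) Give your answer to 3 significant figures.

Charge passed = 4.44 × 4670 = 20730 C
Moles of electrons = 20730 / 96500 = 0.2148 mol
Co²⁺ + 2e⁻ → Co, so n(Co) = 0.2148 / 2 = 0.1074 mol
m = 0.1074 × 58.93 = 6.33 g

6.33 g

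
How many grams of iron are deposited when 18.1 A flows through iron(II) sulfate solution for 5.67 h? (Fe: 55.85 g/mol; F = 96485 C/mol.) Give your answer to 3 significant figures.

Q = It = 18.1 × 20412 = 3.695×10^5 C
n(e⁻) = Q/F = 3.695×10^5/96485 = 3.830 mol
Fe²⁺ + 2e⁻ → Fe, so n(Fe) = 3.830 / 2 = 1.915 mol
m = 1.915 × 55.85 = 107 g

107 g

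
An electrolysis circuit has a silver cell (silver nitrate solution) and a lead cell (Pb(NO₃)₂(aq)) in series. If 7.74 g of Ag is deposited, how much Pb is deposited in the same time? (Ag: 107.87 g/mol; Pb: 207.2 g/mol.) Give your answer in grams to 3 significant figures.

7.43 g

n(Ag) = 7.74 / 107.87 = 0.07175 mol
Ag⁺ + e⁻ → Ag, so n(e⁻) = 0.07175 mol
The cells are in series, so the same charge (and hence the same n(e⁻) = 0.07175 mol) passes through both.
Pb²⁺ + 2e⁻ → Pb, so n(Pb) = 0.07175 / 2 = 0.03588 mol
m(Pb) = 0.03588 × 207.2 = 7.43 g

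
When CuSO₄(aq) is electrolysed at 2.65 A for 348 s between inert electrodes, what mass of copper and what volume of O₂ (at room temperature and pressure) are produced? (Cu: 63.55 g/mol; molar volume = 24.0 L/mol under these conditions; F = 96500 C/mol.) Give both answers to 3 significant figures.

Q = 2.65 × 348 = 922.2 C; n(e⁻) = 922.2 / 96500 = 0.009556 mol
Cathode: Cu²⁺ + 2e⁻ → Cu → n(Cu) = 0.009556/2 = 0.004778 mol → 0.304 g
Anode: 2H₂O → O₂ + 4H⁺ + 4e⁻ → n(O₂) = 0.009556/4 = 0.002389 mol → 0.0573 L

0.304 g Cu; 0.0573 L O₂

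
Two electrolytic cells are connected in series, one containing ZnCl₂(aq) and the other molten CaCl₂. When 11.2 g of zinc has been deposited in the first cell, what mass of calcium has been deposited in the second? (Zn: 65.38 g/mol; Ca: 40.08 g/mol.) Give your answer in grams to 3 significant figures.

6.87 g

n(Zn) = 11.2 / 65.38 = 0.1713 mol
Zn²⁺ + 2e⁻ → Zn, so n(e⁻) = 2 × 0.1713 = 0.3426 mol
Since the cells are in series, n(e⁻) in the Ca cell is also 0.3426 mol.
Ca²⁺ + 2e⁻ → Ca, so n(Ca) = 0.3426 / 2 = 0.1713 mol
m(Ca) = 0.1713 × 40.08 = 6.87 g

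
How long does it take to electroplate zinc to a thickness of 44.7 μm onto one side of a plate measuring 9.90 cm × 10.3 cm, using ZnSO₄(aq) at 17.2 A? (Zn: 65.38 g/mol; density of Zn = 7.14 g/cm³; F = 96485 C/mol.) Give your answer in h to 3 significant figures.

0.155 h

Plated area = 9.90 × 10.3 = 102.0 cm²
Volume = 102.0 × 44.7×10⁻⁴ cm = 0.4559 cm³
m(Zn) = 0.4559 × 7.14 = 3.255 g
n(Zn) = 3.255 / 65.38 = 0.04979 mol; n(e⁻) = 2 × 0.04979 = 0.09958 mol
Q = 0.09958 × 96485 = 9608 C
t = 9608 / 17.2 = 558.6 s = 0.155 h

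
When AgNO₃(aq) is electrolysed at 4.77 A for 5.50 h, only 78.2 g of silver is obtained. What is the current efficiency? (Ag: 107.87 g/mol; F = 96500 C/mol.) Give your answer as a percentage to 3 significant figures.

74.1%

Q = 4.77 × 19800 = 94450 C
n(e⁻) = 94450 / 96500 = 0.9788 mol
Ag⁺ + e⁻ → Ag, so theoretical n(Ag) = 0.9788 mol → 105.6 g
Efficiency = 78.2 / 105.6 = 0.7405 = 74.1%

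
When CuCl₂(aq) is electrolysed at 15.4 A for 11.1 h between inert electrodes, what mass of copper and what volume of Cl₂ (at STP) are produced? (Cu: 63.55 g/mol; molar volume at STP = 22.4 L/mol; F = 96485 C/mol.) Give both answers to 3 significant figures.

Q = 15.4 × 39960 = 6.154×10^5 C; n(e⁻) = 6.154×10^5 / 96485 = 6.378 mol
Cathode: Cu²⁺ + 2e⁻ → Cu → n(Cu) = 6.378/2 = 3.189 mol → 203 g
Anode: 2Cl⁻ → Cl₂ + 2e⁻ → n(Cl₂) = 6.378/2 = 3.189 mol → 71.4 L

203 g Cu; 71.4 L Cl₂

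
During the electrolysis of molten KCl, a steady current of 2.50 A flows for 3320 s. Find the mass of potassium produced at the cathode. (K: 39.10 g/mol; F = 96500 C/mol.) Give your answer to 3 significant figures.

Charge passed = 2.50 × 3320 = 8300 C
Moles of electrons = 8300 / 96500 = 0.08601 mol
K⁺ + e⁻ → K, so n(K) = 0.08601 mol
m = 0.08601 × 39.10 = 3.36 g

3.36 g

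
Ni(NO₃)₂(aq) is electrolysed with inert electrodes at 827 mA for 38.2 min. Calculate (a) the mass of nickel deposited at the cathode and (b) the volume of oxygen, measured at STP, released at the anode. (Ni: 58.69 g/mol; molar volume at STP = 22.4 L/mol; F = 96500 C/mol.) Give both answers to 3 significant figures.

Q = 0.827 × 2292 = 1895 C; n(e⁻) = 1895 / 96500 = 0.01964 mol
Cathode: Ni²⁺ + 2e⁻ → Ni → n(Ni) = 0.01964/2 = 0.009820 mol → 0.576 g
Anode: 2H₂O → O₂ + 4H⁺ + 4e⁻ → n(O₂) = 0.01964/4 = 0.004910 mol → 0.110 L

0.576 g Ni; 0.110 L O₂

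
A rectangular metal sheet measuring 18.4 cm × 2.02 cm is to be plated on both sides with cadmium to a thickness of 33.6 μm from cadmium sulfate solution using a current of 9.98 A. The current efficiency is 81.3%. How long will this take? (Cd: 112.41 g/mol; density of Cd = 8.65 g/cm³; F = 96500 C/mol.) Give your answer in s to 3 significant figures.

Plated area = 2 × 18.4 × 2.02 = 74.34 cm²
Volume = 74.34 × 33.6×10⁻⁴ cm = 0.2498 cm³
m(Cd) = 0.2498 × 8.65 = 2.161 g
n(Cd) = 2.161 / 112.41 = 0.01922 mol; n(e⁻) = 2 × 0.01922 = 0.03844 mol
Q = 0.03844 × 96500 / 0.813 = 4563 C
t = 4563 / 9.98 = 457.2 s

457 s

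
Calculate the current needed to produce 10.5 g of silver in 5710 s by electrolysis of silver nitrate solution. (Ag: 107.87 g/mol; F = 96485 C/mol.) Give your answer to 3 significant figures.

1.64 A

n(Ag) = 10.5 / 107.87 = 0.09734 mol
Ag⁺ + e⁻ → Ag, so n(e⁻) = 0.09734 mol
Q = 0.09734 × 96485 = 9392 C
I = Q / t = 9392 / 5710 s = 1.64 A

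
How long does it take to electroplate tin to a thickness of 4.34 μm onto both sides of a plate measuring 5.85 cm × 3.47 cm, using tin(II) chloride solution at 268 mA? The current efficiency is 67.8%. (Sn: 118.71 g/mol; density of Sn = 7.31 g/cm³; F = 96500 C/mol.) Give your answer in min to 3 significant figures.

Plated area = 2 × 5.85 × 3.47 = 40.60 cm²
Volume = 40.60 × 4.34×10⁻⁴ cm = 0.01762 cm³
m(Sn) = 0.01762 × 7.31 = 0.1288 g
n(Sn) = 0.1288 / 118.71 = 0.001085 mol; n(e⁻) = 2 × 0.001085 = 0.002170 mol
Q = 0.002170 × 96500 / 0.678 = 308.9 C
t = 308.9 / 0.268 = 1153 s = 19.2 min

19.2 min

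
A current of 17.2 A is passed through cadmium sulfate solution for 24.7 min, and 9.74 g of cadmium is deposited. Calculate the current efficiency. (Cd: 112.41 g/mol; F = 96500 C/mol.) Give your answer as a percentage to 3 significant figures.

65.6%

Q = 17.2 × 1482 = 25490 C
n(e⁻) = 25490 / 96500 = 0.2641 mol
Cd²⁺ + 2e⁻ → Cd, so theoretical n(Cd) = 0.1321 mol → 14.85 g
Efficiency = 9.74 / 14.85 = 0.6559 = 65.6%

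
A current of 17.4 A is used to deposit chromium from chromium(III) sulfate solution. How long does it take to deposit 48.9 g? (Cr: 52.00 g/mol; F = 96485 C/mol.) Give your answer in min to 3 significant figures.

261 min

n(Cr) = 48.9 / 52.00 = 0.9404 mol
Cr³⁺ + 3e⁻ → Cr, so n(e⁻) = 3 × 0.9404 = 2.821 mol
Q = 2.821 × 96485 = 2.722×10^5 C
t = Q / I = 2.722×10^5 / 17.4 = 15640 s = 261 min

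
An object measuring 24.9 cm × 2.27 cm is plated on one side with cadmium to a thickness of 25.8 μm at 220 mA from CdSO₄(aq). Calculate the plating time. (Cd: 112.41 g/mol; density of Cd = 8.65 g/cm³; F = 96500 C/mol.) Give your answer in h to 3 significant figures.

2.73 h

Plated area = 24.9 × 2.27 = 56.52 cm²
Volume = 56.52 × 25.8×10⁻⁴ cm = 0.1458 cm³
m(Cd) = 0.1458 × 8.65 = 1.261 g
n(Cd) = 1.261 / 112.41 = 0.01122 mol; n(e⁻) = 2 × 0.01122 = 0.02244 mol
Q = 0.02244 × 96500 = 2165 C
t = 2165 / 0.220 = 9841 s = 2.73 h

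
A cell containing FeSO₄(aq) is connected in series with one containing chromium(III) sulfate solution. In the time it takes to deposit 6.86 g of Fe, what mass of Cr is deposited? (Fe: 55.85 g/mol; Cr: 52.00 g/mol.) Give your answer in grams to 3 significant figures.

4.26 g

n(Fe) = 6.86 / 55.85 = 0.1228 mol
Fe²⁺ + 2e⁻ → Fe, so n(e⁻) = 2 × 0.1228 = 0.2456 mol
The cells are in series, so the same charge (and hence the same n(e⁻) = 0.2456 mol) passes through both.
Cr³⁺ + 3e⁻ → Cr, so n(Cr) = 0.2456 / 3 = 0.08187 mol
m(Cr) = 0.08187 × 52.00 = 4.26 g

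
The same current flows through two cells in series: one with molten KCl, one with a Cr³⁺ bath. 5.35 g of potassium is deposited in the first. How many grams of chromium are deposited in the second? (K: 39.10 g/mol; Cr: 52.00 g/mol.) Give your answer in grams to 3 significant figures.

n(K) = 5.35 / 39.10 = 0.1368 mol
K⁺ + e⁻ → K, so n(e⁻) = 0.1368 mol
In series, the same 0.1368 mol of electrons flows through the second cell.
Cr³⁺ + 3e⁻ → Cr, so n(Cr) = 0.1368 / 3 = 0.04560 mol
m(Cr) = 0.04560 × 52.00 = 2.37 g

2.37 g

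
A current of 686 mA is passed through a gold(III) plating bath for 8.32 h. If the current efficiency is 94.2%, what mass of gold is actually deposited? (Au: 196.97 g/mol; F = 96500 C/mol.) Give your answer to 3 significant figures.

Q = 0.686 × 29952 = 20550 C
n(e⁻) = 20550 / 96500 = 0.2130 mol
Au³⁺ + 3e⁻ → Au, so theoretical m(Au) = 0.07100 × 196.97 = 13.98 g
Actual mass = 94.2% × 13.98 = 13.2 g

13.2 g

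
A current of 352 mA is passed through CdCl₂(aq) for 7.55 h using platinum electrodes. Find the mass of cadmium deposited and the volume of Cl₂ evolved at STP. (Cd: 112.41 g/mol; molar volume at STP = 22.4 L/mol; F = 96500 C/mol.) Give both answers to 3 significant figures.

5.57 g Cd; 1.11 L Cl₂

Q = 0.352 × 27180 = 9567 C; n(e⁻) = 9567 / 96500 = 0.09914 mol
Cathode: Cd²⁺ + 2e⁻ → Cd → n(Cd) = 0.09914/2 = 0.04957 mol → 5.57 g
Anode: 2Cl⁻ → Cl₂ + 2e⁻ → n(Cl₂) = 0.09914/2 = 0.04957 mol → 1.11 L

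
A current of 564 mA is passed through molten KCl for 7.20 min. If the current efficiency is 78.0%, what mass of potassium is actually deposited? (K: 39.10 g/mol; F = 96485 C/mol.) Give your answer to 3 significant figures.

Q = 0.564 × 432 = 243.6 C
n(e⁻) = 243.6 / 96485 = 0.002525 mol
K⁺ + e⁻ → K, so theoretical m(K) = 0.002525 × 39.10 = 0.09873 g
Actual mass = 78.0% × 0.09873 = 0.0770 g

0.0770 g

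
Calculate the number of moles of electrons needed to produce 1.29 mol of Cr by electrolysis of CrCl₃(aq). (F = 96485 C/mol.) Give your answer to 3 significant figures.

Cr³⁺ + 3e⁻ → Cr, so n(e⁻) = 3 × 1.29 = 3.870 mol

3.87 mol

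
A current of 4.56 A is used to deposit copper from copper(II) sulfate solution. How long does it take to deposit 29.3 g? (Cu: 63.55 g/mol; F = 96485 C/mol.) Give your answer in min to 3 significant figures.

325 min

n(Cu) = 29.3 / 63.55 = 0.4611 mol
Cu²⁺ + 2e⁻ → Cu, so n(e⁻) = 2 × 0.4611 = 0.9222 mol
Q = 0.9222 × 96485 = 88980 C
t = Q / I = 88980 / 4.56 = 19510 s = 325 min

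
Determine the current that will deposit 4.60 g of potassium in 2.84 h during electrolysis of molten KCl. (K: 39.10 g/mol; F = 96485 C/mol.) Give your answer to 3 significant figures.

n(K) = 4.60 / 39.10 = 0.1176 mol
K⁺ + e⁻ → K, so n(e⁻) = 0.1176 mol
Q = 0.1176 × 96485 = 11350 C
I = Q / t = 11350 / 10224 s = 1.11 A

1.11 A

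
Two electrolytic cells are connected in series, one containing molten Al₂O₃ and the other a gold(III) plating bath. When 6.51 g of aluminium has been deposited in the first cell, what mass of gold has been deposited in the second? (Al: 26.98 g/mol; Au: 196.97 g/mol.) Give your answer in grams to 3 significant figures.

47.5 g

n(Al) = 6.51 / 26.98 = 0.2413 mol
Al³⁺ + 3e⁻ → Al, so n(e⁻) = 3 × 0.2413 = 0.7239 mol
Since the cells are in series, n(e⁻) in the Au cell is also 0.7239 mol.
Au³⁺ + 3e⁻ → Au, so n(Au) = 0.7239 / 3 = 0.2413 mol
m(Au) = 0.2413 × 196.97 = 47.5 g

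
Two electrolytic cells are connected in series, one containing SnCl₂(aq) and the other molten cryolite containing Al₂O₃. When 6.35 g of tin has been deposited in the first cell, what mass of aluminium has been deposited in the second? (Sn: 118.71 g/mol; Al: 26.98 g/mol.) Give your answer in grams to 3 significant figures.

n(Sn) = 6.35 / 118.71 = 0.05349 mol
Sn²⁺ + 2e⁻ → Sn, so n(e⁻) = 2 × 0.05349 = 0.1070 mol
The cells are in series, so the same charge (and hence the same n(e⁻) = 0.1070 mol) passes through both.
Al³⁺ + 3e⁻ → Al, so n(Al) = 0.1070 / 3 = 0.03567 mol
m(Al) = 0.03567 × 26.98 = 0.962 g

0.962 g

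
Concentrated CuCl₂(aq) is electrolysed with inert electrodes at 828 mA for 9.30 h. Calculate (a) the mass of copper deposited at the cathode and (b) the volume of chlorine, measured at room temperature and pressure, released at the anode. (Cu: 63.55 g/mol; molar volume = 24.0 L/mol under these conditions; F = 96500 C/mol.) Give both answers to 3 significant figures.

9.13 g Cu; 3.45 L Cl₂

Q = 0.828 × 33480 = 27720 C; n(e⁻) = 27720 / 96500 = 0.2873 mol
Cathode: Cu²⁺ + 2e⁻ → Cu → n(Cu) = 0.2873/2 = 0.1437 mol → 9.13 g
Anode: 2Cl⁻ → Cl₂ + 2e⁻ → n(Cl₂) = 0.2873/2 = 0.1437 mol → 3.45 L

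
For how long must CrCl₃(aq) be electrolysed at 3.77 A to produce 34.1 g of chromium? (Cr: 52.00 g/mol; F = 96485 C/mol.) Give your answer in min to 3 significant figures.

839 min

n(Cr) = 34.1 / 52.00 = 0.6558 mol
Cr³⁺ + 3e⁻ → Cr, so n(e⁻) = 3 × 0.6558 = 1.967 mol
Q = 1.967 × 96485 = 1.898×10^5 C
t = Q / I = 1.898×10^5 / 3.77 = 50340 s = 839 min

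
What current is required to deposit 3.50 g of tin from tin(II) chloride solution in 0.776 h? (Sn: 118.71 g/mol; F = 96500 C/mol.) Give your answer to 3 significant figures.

2.04 A

n(Sn) = 3.50 / 118.71 = 0.02948 mol
Sn²⁺ + 2e⁻ → Sn, so n(e⁻) = 2 × 0.02948 = 0.05896 mol
Q = 0.05896 × 96500 = 5690 C
I = Q / t = 5690 / 2793.6 s = 2.04 A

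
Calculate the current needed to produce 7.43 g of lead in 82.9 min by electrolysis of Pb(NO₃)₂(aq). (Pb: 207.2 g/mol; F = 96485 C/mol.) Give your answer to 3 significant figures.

n(Pb) = 7.43 / 207.2 = 0.03586 mol
Pb²⁺ + 2e⁻ → Pb, so n(e⁻) = 2 × 0.03586 = 0.07172 mol
Q = 0.07172 × 96485 = 6920 C
I = Q / t = 6920 / 4974 s = 1.39 A

1.39 A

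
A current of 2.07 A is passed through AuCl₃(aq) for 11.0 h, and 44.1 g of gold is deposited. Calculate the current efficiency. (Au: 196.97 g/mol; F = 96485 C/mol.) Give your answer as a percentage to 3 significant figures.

79.1%

Q = 2.07 × 39600 = 81970 C
n(e⁻) = 81970 / 96485 = 0.8496 mol
Au³⁺ + 3e⁻ → Au, so theoretical n(Au) = 0.2832 mol → 55.78 g
Efficiency = 44.1 / 55.78 = 0.7906 = 79.1%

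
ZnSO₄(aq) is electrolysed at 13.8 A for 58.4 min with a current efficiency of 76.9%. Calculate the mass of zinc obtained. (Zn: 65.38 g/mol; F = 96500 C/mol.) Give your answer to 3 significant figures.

Q = 13.8 × 3504 = 48360 C
n(e⁻) = 48360 / 96500 = 0.5011 mol
Zn²⁺ + 2e⁻ → Zn, so theoretical m(Zn) = 0.2506 × 65.38 = 16.38 g
Actual mass = 76.9% × 16.38 = 12.6 g

12.6 g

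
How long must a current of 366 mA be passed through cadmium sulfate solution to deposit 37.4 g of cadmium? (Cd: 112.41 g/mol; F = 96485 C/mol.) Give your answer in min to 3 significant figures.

n(Cd) = 37.4 / 112.41 = 0.3327 mol
Cd²⁺ + 2e⁻ → Cd, so n(e⁻) = 2 × 0.3327 = 0.6654 mol
Q = 0.6654 × 96485 = 64200 C
t = Q / I = 64200 / 0.366 = 1.754×10^5 s = 2920 min

2920 min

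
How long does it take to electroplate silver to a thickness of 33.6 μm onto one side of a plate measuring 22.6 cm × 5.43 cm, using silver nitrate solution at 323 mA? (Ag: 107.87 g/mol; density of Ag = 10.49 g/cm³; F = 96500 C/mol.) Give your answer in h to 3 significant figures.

3.33 h

Plated area = 22.6 × 5.43 = 122.7 cm²
Volume = 122.7 × 33.6×10⁻⁴ cm = 0.4123 cm³
m(Ag) = 0.4123 × 10.49 = 4.325 g
n(Ag) = 4.325 / 107.87 = 0.04009 mol; n(e⁻) = 0.04009 mol
Q = 0.04009 × 96500 = 3869 C
t = 3869 / 0.323 = 11980 s = 3.33 h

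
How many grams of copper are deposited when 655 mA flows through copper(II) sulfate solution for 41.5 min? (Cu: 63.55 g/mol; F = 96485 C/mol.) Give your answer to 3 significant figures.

Q = 0.655 A × 2490 s = 1631 C
n(e⁻) = 1631 / 96485 = 0.01690 mol
Cu²⁺ + 2e⁻ → Cu, so n(Cu) = 0.01690 / 2 = 0.008450 mol
m = 0.008450 × 63.55 = 0.537 g

0.537 g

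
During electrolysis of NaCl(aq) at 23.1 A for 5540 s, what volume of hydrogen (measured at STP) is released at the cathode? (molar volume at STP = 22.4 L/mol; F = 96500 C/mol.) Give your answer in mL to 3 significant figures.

14900 mL

Q = It = 23.1 × 5540 = 1.280×10^5 C
Moles of electrons = 1.280×10^5 / 96500 = 1.326 mol
2H⁺ + 2e⁻ → H₂, so n(H₂) = 1.326 / 2 = 0.6630 mol
V = 0.6630 × 22.4 = 14.85 L
= 14900 mL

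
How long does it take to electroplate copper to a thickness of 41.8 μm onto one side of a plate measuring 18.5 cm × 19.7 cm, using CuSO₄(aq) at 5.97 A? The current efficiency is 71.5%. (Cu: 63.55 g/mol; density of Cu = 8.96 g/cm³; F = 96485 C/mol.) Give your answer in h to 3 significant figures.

2.70 h

Plated area = 18.5 × 19.7 = 364.5 cm²
Volume = 364.5 × 41.8×10⁻⁴ cm = 1.524 cm³
m(Cu) = 1.524 × 8.96 = 13.66 g
n(Cu) = 13.66 / 63.55 = 0.2149 mol; n(e⁻) = 2 × 0.2149 = 0.4298 mol
Q = 0.4298 × 96485 / 0.715 = 58000 C
t = 58000 / 5.97 = 9715 s = 2.70 h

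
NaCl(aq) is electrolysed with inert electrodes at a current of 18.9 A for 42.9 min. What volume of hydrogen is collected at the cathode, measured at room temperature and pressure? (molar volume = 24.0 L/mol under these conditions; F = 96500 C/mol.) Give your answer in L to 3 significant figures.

Q = It = 18.9 × 2574 = 48650 C
n(e⁻) = 48650 / 96500 = 0.5041 mol
2H⁺ + 2e⁻ → H₂, so n(H₂) = 0.5041 / 2 = 0.2521 mol
V = 0.2521 × 24.0 = 6.050 L

6.05 L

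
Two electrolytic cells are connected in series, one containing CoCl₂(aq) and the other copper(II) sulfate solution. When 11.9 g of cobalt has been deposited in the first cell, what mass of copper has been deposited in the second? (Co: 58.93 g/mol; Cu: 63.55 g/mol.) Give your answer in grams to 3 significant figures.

n(Co) = 11.9 / 58.93 = 0.2019 mol
Co²⁺ + 2e⁻ → Co, so n(e⁻) = 2 × 0.2019 = 0.4038 mol
The cells are in series, so the same charge (and hence the same n(e⁻) = 0.4038 mol) passes through both.
Cu²⁺ + 2e⁻ → Cu, so n(Cu) = 0.4038 / 2 = 0.2019 mol
m(Cu) = 0.2019 × 63.55 = 12.8 g

12.8 g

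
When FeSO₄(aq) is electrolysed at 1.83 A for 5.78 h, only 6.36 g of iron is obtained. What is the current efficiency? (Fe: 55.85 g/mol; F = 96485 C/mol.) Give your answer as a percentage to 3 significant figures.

Q = 1.83 × 20808 = 38080 C
n(e⁻) = 38080 / 96485 = 0.3947 mol
Fe²⁺ + 2e⁻ → Fe, so theoretical n(Fe) = 0.1974 mol → 11.02 g
Efficiency = 6.36 / 11.02 = 0.5771 = 57.7%

57.7%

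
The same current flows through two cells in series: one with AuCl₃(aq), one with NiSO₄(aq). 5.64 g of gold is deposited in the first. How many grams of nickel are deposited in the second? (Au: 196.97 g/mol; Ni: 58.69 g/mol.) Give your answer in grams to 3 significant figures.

2.52 g

n(Au) = 5.64 / 196.97 = 0.02863 mol
Au³⁺ + 3e⁻ → Au, so n(e⁻) = 3 × 0.02863 = 0.08589 mol
The cells are in series, so the same charge (and hence the same n(e⁻) = 0.08589 mol) passes through both.
Ni²⁺ + 2e⁻ → Ni, so n(Ni) = 0.08589 / 2 = 0.04295 mol
m(Ni) = 0.04295 × 58.69 = 2.52 g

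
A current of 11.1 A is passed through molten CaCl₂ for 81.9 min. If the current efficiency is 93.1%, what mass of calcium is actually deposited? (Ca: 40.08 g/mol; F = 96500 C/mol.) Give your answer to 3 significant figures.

Q = 11.1 × 4914 = 54550 C
n(e⁻) = 54550 / 96500 = 0.5653 mol
Ca²⁺ + 2e⁻ → Ca, so theoretical m(Ca) = 0.2827 × 40.08 = 11.33 g
Actual mass = 93.1% × 11.33 = 10.5 g

10.5 g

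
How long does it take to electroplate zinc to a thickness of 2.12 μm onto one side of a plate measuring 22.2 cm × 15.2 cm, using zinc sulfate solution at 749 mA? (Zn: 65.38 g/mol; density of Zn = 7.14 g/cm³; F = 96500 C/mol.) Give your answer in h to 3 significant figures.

Plated area = 22.2 × 15.2 = 337.4 cm²
Volume = 337.4 × 2.12×10⁻⁴ cm = 0.07153 cm³
m(Zn) = 0.07153 × 7.14 = 0.5107 g
n(Zn) = 0.5107 / 65.38 = 0.007811 mol; n(e⁻) = 2 × 0.007811 = 0.01562 mol
Q = 0.01562 × 96500 = 1507 C
t = 1507 / 0.749 = 2012 s = 0.559 h

0.559 h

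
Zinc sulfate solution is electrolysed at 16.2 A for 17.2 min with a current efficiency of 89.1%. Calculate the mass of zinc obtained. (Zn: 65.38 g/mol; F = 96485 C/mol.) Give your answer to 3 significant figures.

Q = 16.2 × 1032 = 16720 C
n(e⁻) = 16720 / 96485 = 0.1733 mol
Zn²⁺ + 2e⁻ → Zn, so theoretical m(Zn) = 0.08665 × 65.38 = 5.665 g
Actual mass = 89.1% × 5.665 = 5.05 g

5.05 g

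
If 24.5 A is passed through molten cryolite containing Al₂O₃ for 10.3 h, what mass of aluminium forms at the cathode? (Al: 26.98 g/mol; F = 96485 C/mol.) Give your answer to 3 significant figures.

Q = It = 24.5 × 37080 = 9.085×10^5 C
Moles of electrons = 9.085×10^5 / 96485 = 9.416 mol
Al³⁺ + 3e⁻ → Al, so n(Al) = 9.416 / 3 = 3.139 mol
m = 3.139 × 26.98 = 84.7 g

84.7 g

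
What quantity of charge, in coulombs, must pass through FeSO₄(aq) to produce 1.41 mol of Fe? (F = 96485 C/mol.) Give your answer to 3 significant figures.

2.72×10^5 C

Fe²⁺ + 2e⁻ → Fe, so n(e⁻) = 2 × 1.41 = 2.820 mol
Q = 2.820 × 96485 = 2.721×10^5 C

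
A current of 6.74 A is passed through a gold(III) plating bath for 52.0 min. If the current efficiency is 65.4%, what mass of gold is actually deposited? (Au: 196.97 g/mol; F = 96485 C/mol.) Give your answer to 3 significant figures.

9.36 g

Q = 6.74 × 3120 = 21030 C
n(e⁻) = 21030 / 96485 = 0.2180 mol
Au³⁺ + 3e⁻ → Au, so theoretical m(Au) = 0.07267 × 196.97 = 14.31 g
Actual mass = 65.4% × 14.31 = 9.36 g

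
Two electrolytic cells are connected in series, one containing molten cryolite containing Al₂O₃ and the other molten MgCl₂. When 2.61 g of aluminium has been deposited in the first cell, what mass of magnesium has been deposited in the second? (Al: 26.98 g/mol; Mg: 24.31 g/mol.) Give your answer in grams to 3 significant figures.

3.53 g

n(Al) = 2.61 / 26.98 = 0.09674 mol
Al³⁺ + 3e⁻ → Al, so n(e⁻) = 3 × 0.09674 = 0.2902 mol
Same current for the same time ⇒ same n(e⁻) = 0.2902 mol in both cells.
Mg²⁺ + 2e⁻ → Mg, so n(Mg) = 0.2902 / 2 = 0.1451 mol
m(Mg) = 0.1451 × 24.31 = 3.53 g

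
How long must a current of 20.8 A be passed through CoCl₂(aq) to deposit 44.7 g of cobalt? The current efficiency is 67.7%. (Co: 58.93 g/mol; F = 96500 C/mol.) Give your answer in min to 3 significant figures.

173 min

n(Co) = 44.7 / 58.93 = 0.7585 mol
Co²⁺ + 2e⁻ → Co, so n(e⁻) = 2 × 0.7585 = 1.517 mol
Q = 1.517 × 96500 / 0.677 = 2.162×10^5 C
t = Q / I = 2.162×10^5 / 20.8 = 10390 s = 173 min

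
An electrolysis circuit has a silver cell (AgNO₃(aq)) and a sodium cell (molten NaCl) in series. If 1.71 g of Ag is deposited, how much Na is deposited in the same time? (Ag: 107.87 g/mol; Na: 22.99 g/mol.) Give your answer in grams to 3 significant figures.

n(Ag) = 1.71 / 107.87 = 0.01585 mol
Ag⁺ + e⁻ → Ag, so n(e⁻) = 0.01585 mol
The cells are in series, so the same charge (and hence the same n(e⁻) = 0.01585 mol) passes through both.
Na⁺ + e⁻ → Na, so n(Na) = 0.01585 mol
m(Na) = 0.01585 × 22.99 = 0.364 g

0.364 g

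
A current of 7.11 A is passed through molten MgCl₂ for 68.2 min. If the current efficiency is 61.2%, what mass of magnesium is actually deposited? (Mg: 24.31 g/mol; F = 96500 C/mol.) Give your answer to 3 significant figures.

Q = 7.11 × 4092 = 29090 C
n(e⁻) = 29090 / 96500 = 0.3015 mol
Mg²⁺ + 2e⁻ → Mg, so theoretical m(Mg) = 0.1508 × 24.31 = 3.666 g
Actual mass = 61.2% × 3.666 = 2.24 g

2.24 g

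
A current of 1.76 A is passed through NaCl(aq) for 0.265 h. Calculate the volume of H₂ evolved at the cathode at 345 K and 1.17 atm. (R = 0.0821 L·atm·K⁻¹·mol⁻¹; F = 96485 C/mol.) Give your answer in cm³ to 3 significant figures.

211 cm³

Charge passed = 1.76 × 954 = 1679 C
n(e⁻) = Q/F = 1679/96485 = 0.01740 mol
2H⁺ + 2e⁻ → H₂, so n(H₂) = 0.01740 / 2 = 0.008700 mol
V = nRT/P = 0.008700 × 0.0821 × 345 / 1.17 = 0.2106 L
= 211 cm³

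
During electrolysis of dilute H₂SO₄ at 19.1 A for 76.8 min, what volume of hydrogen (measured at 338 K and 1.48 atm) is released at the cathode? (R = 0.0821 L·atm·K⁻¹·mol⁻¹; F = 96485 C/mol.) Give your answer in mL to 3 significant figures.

Q = 19.1 A × 4608 s = 88010 C
Moles of electrons = 88010 / 96485 = 0.9122 mol
2H⁺ + 2e⁻ → H₂, so n(H₂) = 0.9122 / 2 = 0.4561 mol
V = nRT/P = 0.4561 × 0.0821 × 338 / 1.48 = 8.552 L
= 8550 mL

8550 mL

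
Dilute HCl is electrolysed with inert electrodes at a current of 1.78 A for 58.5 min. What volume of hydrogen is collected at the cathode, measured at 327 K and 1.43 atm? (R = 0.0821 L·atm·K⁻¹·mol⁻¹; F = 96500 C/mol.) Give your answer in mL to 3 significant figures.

608 mL

Q = It = 1.78 × 3510 = 6248 C
n(e⁻) = 6248 / 96500 = 0.06475 mol
2H⁺ + 2e⁻ → H₂, so n(H₂) = 0.06475 / 2 = 0.03238 mol
V = nRT/P = 0.03238 × 0.0821 × 327 / 1.43 = 0.6079 L
= 608 mL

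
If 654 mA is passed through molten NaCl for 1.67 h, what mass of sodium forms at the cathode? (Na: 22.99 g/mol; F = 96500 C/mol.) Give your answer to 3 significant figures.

Q = It = 0.654 × 6012 = 3932 C
n(e⁻) = 3932 / 96500 = 0.04075 mol
Na⁺ + e⁻ → Na, so n(Na) = 0.04075 mol
m = 0.04075 × 22.99 = 0.937 g

0.937 g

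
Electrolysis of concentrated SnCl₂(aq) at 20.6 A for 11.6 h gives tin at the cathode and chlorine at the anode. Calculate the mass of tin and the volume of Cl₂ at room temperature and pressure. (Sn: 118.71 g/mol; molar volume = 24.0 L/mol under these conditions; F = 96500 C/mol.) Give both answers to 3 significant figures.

529 g Sn; 107 L Cl₂

Q = 20.6 × 41760 = 8.603×10^5 C; n(e⁻) = 8.603×10^5 / 96500 = 8.915 mol
Cathode: Sn²⁺ + 2e⁻ → Sn → n(Sn) = 8.915/2 = 4.458 mol → 529 g
Anode: 2Cl⁻ → Cl₂ + 2e⁻ → n(Cl₂) = 8.915/2 = 4.458 mol → 107 L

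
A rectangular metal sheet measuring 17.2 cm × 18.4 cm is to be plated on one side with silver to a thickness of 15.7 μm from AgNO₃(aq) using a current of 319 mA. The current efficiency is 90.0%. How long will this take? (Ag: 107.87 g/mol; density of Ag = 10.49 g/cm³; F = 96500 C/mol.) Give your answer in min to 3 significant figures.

Plated area = 17.2 × 18.4 = 316.5 cm²
Volume = 316.5 × 15.7×10⁻⁴ cm = 0.4969 cm³
m(Ag) = 0.4969 × 10.49 = 5.212 g
n(Ag) = 5.212 / 107.87 = 0.04832 mol; n(e⁻) = 0.04832 mol
Q = 0.04832 × 96500 / 0.900 = 5181 C
t = 5181 / 0.319 = 16240 s = 271 min

271 min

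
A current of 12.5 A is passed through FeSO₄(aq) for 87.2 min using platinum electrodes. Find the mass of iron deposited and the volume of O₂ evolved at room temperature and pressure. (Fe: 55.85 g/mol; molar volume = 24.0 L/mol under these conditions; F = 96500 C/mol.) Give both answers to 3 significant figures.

Q = 12.5 × 5232 = 65400 C; n(e⁻) = 65400 / 96500 = 0.6777 mol
Cathode: Fe²⁺ + 2e⁻ → Fe → n(Fe) = 0.6777/2 = 0.3389 mol → 18.9 g
Anode: 2H₂O → O₂ + 4H⁺ + 4e⁻ → n(O₂) = 0.6777/4 = 0.1694 mol → 4.07 L

18.9 g Fe; 4.07 L O₂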